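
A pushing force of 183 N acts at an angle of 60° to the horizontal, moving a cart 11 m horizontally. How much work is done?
W = F·d·cosθ = (183)(11)cos(60°) = 1007 J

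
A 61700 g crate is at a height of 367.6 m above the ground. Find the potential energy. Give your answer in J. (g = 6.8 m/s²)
Convert to SI: m = 61.7 kg, h = 367.6 m
PE = mgh = (61.7)(6.8)(367.6) = 154200 J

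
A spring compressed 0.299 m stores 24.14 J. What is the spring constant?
k = 2·PE/x² = 2·24.14/(0.299)² = 540.0 N/m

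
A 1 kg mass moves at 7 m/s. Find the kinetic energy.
KE = ½mv² = ½(1)(7)² = 24.5 J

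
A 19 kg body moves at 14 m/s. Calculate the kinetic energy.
KE = ½mv² = ½(19)(14)² = 1862.0 J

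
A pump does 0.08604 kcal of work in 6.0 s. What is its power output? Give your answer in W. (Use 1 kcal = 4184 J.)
Convert to SI: W = 359.991 J, t = 6.0 s
P = W/t = 359.991/6.0 = 60.0 W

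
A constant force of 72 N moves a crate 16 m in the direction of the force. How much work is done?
W = F·d = (72)(16) = 1152 J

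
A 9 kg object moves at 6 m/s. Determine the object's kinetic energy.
KE = ½mv² = ½(9)(6)² = 162.0 J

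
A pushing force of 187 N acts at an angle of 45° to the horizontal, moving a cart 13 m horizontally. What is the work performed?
W = F·d·cosθ = (187)(13)cos(45°) = 1719 J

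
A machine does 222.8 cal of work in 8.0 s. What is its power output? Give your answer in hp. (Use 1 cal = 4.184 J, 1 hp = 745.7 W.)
Convert to SI: W = 932.195 J, t = 8.0 s
P = W/t = 932.195/8.0 = 116.524 W = 0.1563 hp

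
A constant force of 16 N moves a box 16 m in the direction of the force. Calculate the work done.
W = F·d = (16)(16) = 256.0 J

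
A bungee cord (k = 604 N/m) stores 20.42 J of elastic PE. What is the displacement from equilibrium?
x = √(2·PE/k) = √(2·20.42/604) = 0.26 m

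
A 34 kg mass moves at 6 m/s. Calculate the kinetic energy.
KE = ½mv² = ½(34)(6)² = 612.0 J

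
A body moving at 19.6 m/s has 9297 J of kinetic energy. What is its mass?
m = 2·KE/v² = 2·9297/(19.6)² = 48.4 kg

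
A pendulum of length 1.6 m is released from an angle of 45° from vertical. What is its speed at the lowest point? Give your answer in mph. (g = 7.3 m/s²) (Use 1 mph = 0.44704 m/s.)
h = L(1 − cosθ) = 1.6(1 − cos45°) = 0.468629 m
v = √(2gh) = √(2·7.3·0.468629) = 2.61572 m/s = 5.851 mph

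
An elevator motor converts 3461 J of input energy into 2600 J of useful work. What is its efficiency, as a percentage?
η = W_out/W_in = 2600/3461 = 75.12%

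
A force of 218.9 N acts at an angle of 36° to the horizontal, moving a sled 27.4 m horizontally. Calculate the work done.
W = F·d·cosθ = (218.9)(27.4)cos(36°) = 4852 J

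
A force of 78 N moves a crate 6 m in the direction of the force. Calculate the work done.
W = F·d = (78)(6) = 468.0 J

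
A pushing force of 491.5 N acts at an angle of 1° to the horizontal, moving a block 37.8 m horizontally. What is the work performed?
W = F·d·cosθ = (491.5)(37.8)cos(1°) = 18580 J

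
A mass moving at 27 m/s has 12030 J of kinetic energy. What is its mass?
m = 2·KE/v² = 2·12030/(27)² = 33.0 kg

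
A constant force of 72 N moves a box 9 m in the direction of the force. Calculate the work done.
W = F·d = (72)(9) = 648.0 J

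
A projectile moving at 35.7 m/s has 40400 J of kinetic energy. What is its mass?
m = 2·KE/v² = 2·40400/(35.7)² = 63.4 kg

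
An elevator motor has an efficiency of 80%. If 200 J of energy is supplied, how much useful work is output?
W_out = η·W_in = 0.8·200 = 160.0 J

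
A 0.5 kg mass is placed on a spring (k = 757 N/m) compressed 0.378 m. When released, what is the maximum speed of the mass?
½kx² = ½mv² ⇒ v = x√(k/m) = (0.378)√(757/0.5) = 14.71 m/s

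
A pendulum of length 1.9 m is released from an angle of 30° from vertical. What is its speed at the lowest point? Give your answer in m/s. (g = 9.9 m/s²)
h = L(1 − cosθ) = 1.9(1 − cos30°) = 0.254552 m
v = √(2gh) = √(2·9.9·0.254552) = 2.245 m/s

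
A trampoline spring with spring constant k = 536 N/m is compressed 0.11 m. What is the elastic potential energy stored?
PE = ½kx² = ½(536)(0.11)² = 3.243 J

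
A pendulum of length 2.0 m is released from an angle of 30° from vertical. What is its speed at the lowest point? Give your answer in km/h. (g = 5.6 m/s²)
h = L(1 − cosθ) = 2.0(1 − cos30°) = 0.267949 m
v = √(2gh) = √(2·5.6·0.267949) = 1.73235 m/s = 6.236 km/h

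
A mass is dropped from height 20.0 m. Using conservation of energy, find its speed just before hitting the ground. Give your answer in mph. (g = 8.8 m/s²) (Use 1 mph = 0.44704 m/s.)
mgh = ½mv² ⇒ v = √(2gh) = √(2·8.8·20.0) = 18.7617 m/s = 41.97 mph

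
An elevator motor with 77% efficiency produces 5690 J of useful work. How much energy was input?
W_in = W_out/η = 5690/0.77 = 7390 J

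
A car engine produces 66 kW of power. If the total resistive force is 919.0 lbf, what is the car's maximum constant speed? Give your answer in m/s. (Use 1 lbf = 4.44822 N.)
Convert to SI: F = 4087.91 N
P = Fv ⇒ v = P/F = 66000 W/4087.91 N = 16.15 m/s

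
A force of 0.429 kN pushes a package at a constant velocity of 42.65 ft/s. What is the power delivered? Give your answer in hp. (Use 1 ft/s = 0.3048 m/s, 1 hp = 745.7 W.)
Convert to SI: F = 429.0 N, v = 12.9997 m/s
P = Fv = (429.0)(12.9997) = 5576.88 W = 7.479 hp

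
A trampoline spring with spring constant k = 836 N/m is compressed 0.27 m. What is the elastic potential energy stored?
PE = ½kx² = ½(836)(0.27)² = 30.47 J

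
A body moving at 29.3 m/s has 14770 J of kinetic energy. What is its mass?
m = 2·KE/v² = 2·14770/(29.3)² = 34.41 kg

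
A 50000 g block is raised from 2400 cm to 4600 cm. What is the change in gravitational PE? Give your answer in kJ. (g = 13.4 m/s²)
Convert to SI: m = 50.0 kg, Δh = 22.0 m
ΔPE = mgΔh = (50.0)(13.4)(22.0) = 14740.0 J = 14.74 kJ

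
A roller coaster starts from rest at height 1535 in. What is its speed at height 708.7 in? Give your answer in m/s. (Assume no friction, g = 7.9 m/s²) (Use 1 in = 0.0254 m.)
Convert to SI: h₁−h₂ = 20.988 m
mgh₁ = mgh₂ + ½mv² ⇒ v = √(2g(h₁−h₂)) = √(2·7.9·20.988) = 18.21 m/s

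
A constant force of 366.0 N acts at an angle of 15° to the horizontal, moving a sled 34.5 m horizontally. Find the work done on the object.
W = F·d·cosθ = (366.0)(34.5)cos(15°) = 12200 J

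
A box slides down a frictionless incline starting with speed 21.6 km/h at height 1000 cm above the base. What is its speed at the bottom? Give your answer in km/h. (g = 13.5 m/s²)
Convert to SI: v₀ = 6.0 m/s, h = 10.0 m
½mv₀² + mgh = ½mv² ⇒ v = √(v₀² + 2gh) = √(6.0² + 2·13.5·10.0) = 17.4929 m/s = 62.97 km/h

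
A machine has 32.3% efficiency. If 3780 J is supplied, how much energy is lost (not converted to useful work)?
W_lost = W_in(1 − η) = 3780·(1 − 0.323) = 2559 J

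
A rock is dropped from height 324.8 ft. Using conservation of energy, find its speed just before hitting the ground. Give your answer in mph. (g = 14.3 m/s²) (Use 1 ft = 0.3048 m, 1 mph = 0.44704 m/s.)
Convert to SI: h = 98.999 m
mgh = ½mv² ⇒ v = √(2gh) = √(2·14.3·98.999) = 53.2106 m/s = 119.0 mph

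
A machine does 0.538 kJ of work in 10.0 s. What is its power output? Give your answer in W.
Convert to SI: W = 538.0 J, t = 10.0 s
P = W/t = 538.0/10.0 = 53.8 W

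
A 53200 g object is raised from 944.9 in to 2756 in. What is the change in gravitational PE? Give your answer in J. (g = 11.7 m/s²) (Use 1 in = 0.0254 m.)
Convert to SI: m = 53.2 kg, Δh = 46.0019 m
ΔPE = mgΔh = (53.2)(11.7)(46.0019) = 28630 J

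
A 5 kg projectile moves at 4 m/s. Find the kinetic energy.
KE = ½mv² = ½(5)(4)² = 40.0 J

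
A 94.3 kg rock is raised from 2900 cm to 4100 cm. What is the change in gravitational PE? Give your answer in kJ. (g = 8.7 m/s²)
Convert to SI: m = 94.3 kg, Δh = 12.0 m
ΔPE = mgΔh = (94.3)(8.7)(12.0) = 9844.92 J = 9.845 kJ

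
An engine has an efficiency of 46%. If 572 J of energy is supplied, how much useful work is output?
W_out = η·W_in = 0.46·572 = 263.12 J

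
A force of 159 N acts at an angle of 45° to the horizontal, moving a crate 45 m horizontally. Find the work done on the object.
W = F·d·cosθ = (159)(45)cos(45°) = 5059 J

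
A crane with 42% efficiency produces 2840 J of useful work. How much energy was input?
W_in = W_out/η = 2840/0.42 = 6762 J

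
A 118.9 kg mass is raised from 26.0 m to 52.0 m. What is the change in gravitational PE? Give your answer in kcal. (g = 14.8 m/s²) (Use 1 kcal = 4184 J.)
ΔPE = mgΔh = (118.9)(14.8)(26.0) = 45752.7 J = 10.94 kcal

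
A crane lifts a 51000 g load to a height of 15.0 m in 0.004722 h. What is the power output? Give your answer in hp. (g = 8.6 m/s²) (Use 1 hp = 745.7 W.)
Convert to SI: m = 51.0 kg, h = 15.0 m, t = 16.9992 s
P = mgh/t = (51.0)(8.6)(15.0)/16.9992 = 387.018 W = 0.519 hp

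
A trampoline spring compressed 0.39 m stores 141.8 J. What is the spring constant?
k = 2·PE/x² = 2·141.8/(0.39)² = 1865 N/m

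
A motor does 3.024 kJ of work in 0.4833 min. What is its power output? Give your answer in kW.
Convert to SI: W = 3024.0 J, t = 28.998 s
P = W/t = 3024.0/28.998 = 104.283 W = 0.1043 kW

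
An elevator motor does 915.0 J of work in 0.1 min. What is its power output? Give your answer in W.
Convert to SI: W = 915.0 J, t = 6.0 s
P = W/t = 915.0/6.0 = 152.5 W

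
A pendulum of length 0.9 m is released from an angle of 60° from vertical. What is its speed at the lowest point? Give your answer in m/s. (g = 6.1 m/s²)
h = L(1 − cosθ) = 0.9(1 − cos60°) = 0.45 m
v = √(2gh) = √(2·6.1·0.45) = 2.343 m/s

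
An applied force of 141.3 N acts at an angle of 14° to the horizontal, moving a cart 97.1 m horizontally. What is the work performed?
W = F·d·cosθ = (141.3)(97.1)cos(14°) = 13310 J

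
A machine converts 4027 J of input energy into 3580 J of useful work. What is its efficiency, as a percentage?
η = W_out/W_in = 3580/4027 = 88.9%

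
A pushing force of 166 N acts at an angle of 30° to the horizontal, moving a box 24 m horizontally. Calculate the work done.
W = F·d·cosθ = (166)(24)cos(30°) = 3450 J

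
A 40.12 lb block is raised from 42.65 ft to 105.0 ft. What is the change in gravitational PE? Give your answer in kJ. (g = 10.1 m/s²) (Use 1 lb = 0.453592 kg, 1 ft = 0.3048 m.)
Convert to SI: m = 18.1981 kg, Δh = 19.0043 m
ΔPE = mgΔh = (18.1981)(10.1)(19.0043) = 3493.0 J = 3.493 kJ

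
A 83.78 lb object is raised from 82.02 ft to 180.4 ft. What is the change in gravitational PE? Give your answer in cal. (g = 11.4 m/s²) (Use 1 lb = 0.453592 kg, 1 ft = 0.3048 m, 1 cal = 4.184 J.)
Convert to SI: m = 38.0019 kg, Δh = 29.9862 m
ΔPE = mgΔh = (38.0019)(11.4)(29.9862) = 12990.7 J = 3105 cal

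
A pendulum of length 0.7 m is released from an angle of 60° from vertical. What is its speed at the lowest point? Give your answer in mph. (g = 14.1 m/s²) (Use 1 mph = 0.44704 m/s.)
h = L(1 − cosθ) = 0.7(1 − cos60°) = 0.35 m
v = √(2gh) = √(2·14.1·0.35) = 3.14166 m/s = 7.028 mph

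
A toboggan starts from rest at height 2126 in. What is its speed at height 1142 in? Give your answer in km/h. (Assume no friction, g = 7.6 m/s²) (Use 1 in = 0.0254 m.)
Convert to SI: h₁−h₂ = 24.9936 m
mgh₁ = mgh₂ + ½mv² ⇒ v = √(2g(h₁−h₂)) = √(2·7.6·24.9936) = 19.4911 m/s = 70.17 km/h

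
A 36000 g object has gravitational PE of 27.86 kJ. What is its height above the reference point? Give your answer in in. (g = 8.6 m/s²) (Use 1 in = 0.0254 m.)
Convert to SI: m = 36.0 kg, PE = 27860.0 J
h = PE/(mg) = 27860.0/(36.0·8.6) = 89.9871 m = 3543 in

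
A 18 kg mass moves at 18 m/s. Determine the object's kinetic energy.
KE = ½mv² = ½(18)(18)² = 2916.0 J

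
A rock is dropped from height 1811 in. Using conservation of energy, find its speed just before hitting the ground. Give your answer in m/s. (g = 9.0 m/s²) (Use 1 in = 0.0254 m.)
Convert to SI: h = 45.9994 m
mgh = ½mv² ⇒ v = √(2gh) = √(2·9.0·45.9994) = 28.77 m/s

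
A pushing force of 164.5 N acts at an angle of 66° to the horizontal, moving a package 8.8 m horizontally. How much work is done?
W = F·d·cosθ = (164.5)(8.8)cos(66°) = 588.8 J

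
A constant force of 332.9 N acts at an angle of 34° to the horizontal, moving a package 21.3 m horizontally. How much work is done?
W = F·d·cosθ = (332.9)(21.3)cos(34°) = 5879 J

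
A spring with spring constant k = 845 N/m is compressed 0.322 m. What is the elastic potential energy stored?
PE = ½kx² = ½(845)(0.322)² = 43.81 J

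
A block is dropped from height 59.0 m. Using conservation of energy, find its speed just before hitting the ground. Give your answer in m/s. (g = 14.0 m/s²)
mgh = ½mv² ⇒ v = √(2gh) = √(2·14.0·59.0) = 40.64 m/s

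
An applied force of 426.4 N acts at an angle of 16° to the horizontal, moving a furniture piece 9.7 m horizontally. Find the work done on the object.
W = F·d·cosθ = (426.4)(9.7)cos(16°) = 3976 J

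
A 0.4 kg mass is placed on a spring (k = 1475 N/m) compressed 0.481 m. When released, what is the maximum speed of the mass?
½kx² = ½mv² ⇒ v = x√(k/m) = (0.481)√(1475/0.4) = 29.21 m/s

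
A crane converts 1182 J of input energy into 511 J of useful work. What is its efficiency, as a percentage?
η = W_out/W_in = 511/1182 = 43.23%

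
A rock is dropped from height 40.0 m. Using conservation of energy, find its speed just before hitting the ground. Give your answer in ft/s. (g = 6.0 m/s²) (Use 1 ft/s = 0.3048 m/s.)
mgh = ½mv² ⇒ v = √(2gh) = √(2·6.0·40.0) = 21.9089 m/s = 71.88 ft/s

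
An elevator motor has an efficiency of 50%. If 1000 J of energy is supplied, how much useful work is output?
W_out = η·W_in = 0.5·1000 = 500.0 J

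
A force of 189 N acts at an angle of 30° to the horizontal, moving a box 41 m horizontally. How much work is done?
W = F·d·cosθ = (189)(41)cos(30°) = 6711 J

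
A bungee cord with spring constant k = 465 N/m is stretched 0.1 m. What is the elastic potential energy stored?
PE = ½kx² = ½(465)(0.1)² = 2.325 J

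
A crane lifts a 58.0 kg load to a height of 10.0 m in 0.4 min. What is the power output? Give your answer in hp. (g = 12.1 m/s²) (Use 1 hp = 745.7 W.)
Convert to SI: m = 58.0 kg, h = 10.0 m, t = 24.0 s
P = mgh/t = (58.0)(12.1)(10.0)/24.0 = 292.417 W = 0.3921 hp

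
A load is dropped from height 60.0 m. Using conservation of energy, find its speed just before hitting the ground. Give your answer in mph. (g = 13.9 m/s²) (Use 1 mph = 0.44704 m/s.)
mgh = ½mv² ⇒ v = √(2gh) = √(2·13.9·60.0) = 40.8412 m/s = 91.36 mph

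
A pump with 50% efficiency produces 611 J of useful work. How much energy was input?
W_in = W_out/η = 611/0.5 = 1222 J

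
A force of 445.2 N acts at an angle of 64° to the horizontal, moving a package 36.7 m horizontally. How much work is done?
W = F·d·cosθ = (445.2)(36.7)cos(64°) = 7162 J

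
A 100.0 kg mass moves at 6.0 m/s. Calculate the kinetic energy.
KE = ½mv² = ½(100.0)(6.0)² = 1800 J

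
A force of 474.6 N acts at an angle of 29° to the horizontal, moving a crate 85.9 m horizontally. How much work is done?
W = F·d·cosθ = (474.6)(85.9)cos(29°) = 35660 J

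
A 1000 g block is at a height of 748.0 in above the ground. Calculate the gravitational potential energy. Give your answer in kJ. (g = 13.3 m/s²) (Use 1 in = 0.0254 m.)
Convert to SI: m = 1.0 kg, h = 18.9992 m
PE = mgh = (1.0)(13.3)(18.9992) = 252.689 J = 0.2527 kJ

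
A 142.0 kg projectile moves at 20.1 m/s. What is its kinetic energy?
KE = ½mv² = ½(142.0)(20.1)² = 28680 J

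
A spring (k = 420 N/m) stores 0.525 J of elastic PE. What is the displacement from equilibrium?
x = √(2·PE/k) = √(2·0.525/420) = 0.05 m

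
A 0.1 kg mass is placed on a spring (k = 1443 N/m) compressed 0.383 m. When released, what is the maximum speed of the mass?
½kx² = ½mv² ⇒ v = x√(k/m) = (0.383)√(1443/0.1) = 46.01 m/s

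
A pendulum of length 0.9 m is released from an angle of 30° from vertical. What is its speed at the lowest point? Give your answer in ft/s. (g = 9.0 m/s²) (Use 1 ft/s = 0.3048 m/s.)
h = L(1 − cosθ) = 0.9(1 − cos30°) = 0.120577 m
v = √(2gh) = √(2·9.0·0.120577) = 1.47322 m/s = 4.833 ft/s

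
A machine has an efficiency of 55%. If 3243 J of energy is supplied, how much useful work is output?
W_out = η·W_in = 0.55·3243 = 1783.65 J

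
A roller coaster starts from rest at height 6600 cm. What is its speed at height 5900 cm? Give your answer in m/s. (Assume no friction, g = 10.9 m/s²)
Convert to SI: h₁−h₂ = 7.0 m
mgh₁ = mgh₂ + ½mv² ⇒ v = √(2g(h₁−h₂)) = √(2·10.9·7.0) = 12.35 m/s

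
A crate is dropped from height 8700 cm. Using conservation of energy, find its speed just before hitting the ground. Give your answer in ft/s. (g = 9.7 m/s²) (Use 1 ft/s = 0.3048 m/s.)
Convert to SI: h = 87.0 m
mgh = ½mv² ⇒ v = √(2gh) = √(2·9.7·87.0) = 41.0828 m/s = 134.8 ft/s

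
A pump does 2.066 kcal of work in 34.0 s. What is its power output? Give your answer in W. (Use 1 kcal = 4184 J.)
Convert to SI: W = 8644.14 J, t = 34.0 s
P = W/t = 8644.14/34.0 = 254.2 W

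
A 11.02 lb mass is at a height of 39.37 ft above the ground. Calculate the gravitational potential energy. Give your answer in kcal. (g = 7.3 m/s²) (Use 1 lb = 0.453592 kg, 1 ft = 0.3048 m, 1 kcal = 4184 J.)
Convert to SI: m = 4.99858 kg, h = 12.0 m
PE = mgh = (4.99858)(7.3)(12.0) = 437.875 J = 0.1047 kcal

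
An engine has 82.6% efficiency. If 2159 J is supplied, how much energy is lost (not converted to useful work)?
W_lost = W_in(1 − η) = 2159·(1 − 0.826) = 375.7 J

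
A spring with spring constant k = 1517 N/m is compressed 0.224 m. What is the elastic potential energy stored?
PE = ½kx² = ½(1517)(0.224)² = 38.06 J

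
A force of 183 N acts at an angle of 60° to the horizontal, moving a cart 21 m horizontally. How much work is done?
W = F·d·cosθ = (183)(21)cos(60°) = 1922 J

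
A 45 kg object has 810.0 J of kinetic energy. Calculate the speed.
v = √(2·KE/m) = √(2·810.0/45) = 6.0 m/s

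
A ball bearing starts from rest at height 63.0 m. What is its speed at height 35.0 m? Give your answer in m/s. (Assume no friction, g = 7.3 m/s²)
mgh₁ = mgh₂ + ½mv² ⇒ v = √(2g(h₁−h₂)) = √(2·7.3·28.0) = 20.22 m/s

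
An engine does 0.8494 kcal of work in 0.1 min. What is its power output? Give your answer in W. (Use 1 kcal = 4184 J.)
Convert to SI: W = 3553.89 J, t = 6.0 s
P = W/t = 3553.89/6.0 = 592.3 W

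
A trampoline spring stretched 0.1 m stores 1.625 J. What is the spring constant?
k = 2·PE/x² = 2·1.625/(0.1)² = 325.0 N/m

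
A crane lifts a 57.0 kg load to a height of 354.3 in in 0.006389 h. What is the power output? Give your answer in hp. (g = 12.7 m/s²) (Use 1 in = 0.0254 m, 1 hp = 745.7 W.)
Convert to SI: m = 57.0 kg, h = 8.99922 m, t = 23.0004 s
P = mgh/t = (57.0)(12.7)(8.99922)/23.0004 = 283.236 W = 0.3798 hp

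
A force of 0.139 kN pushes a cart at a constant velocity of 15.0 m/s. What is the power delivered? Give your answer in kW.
Convert to SI: F = 139.0 N, v = 15.0 m/s
P = Fv = (139.0)(15.0) = 2085.0 W = 2.085 kW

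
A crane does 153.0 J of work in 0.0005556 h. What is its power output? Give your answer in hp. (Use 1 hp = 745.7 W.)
Convert to SI: W = 153.0 J, t = 2.00016 s
P = W/t = 153.0/2.00016 = 76.4939 W = 0.1026 hp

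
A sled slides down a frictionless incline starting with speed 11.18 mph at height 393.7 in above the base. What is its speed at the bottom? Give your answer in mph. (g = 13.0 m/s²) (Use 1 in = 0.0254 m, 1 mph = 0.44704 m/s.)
Convert to SI: v₀ = 4.99791 m/s, h = 9.99998 m
½mv₀² + mgh = ½mv² ⇒ v = √(v₀² + 2gh) = √(4.99791² + 2·13.0·9.99998) = 16.8813 m/s = 37.76 mph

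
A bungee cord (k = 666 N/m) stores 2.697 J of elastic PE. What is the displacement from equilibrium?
x = √(2·PE/k) = √(2·2.697/666) = 0.08999 m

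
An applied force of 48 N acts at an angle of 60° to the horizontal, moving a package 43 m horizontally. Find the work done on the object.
W = F·d·cosθ = (48)(43)cos(60°) = 1032 J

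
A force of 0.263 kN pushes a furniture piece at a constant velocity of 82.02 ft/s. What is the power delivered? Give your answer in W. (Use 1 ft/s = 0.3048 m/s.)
Convert to SI: F = 263.0 N, v = 24.9997 m/s
P = Fv = (263.0)(24.9997) = 6575 W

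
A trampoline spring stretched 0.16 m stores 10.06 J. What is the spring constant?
k = 2·PE/x² = 2·10.06/(0.16)² = 785.9 N/m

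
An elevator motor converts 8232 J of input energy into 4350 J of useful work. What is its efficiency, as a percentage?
η = W_out/W_in = 4350/8232 = 52.84%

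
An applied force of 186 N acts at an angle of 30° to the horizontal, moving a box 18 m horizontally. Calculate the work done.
W = F·d·cosθ = (186)(18)cos(30°) = 2899 J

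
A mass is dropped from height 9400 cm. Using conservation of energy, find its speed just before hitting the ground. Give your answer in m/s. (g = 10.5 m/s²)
Convert to SI: h = 94.0 m
mgh = ½mv² ⇒ v = √(2gh) = √(2·10.5·94.0) = 44.43 m/s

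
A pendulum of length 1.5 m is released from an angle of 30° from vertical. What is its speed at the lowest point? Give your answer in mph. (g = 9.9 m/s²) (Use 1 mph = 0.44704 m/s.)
h = L(1 − cosθ) = 1.5(1 − cos30°) = 0.200962 m
v = √(2gh) = √(2·9.9·0.200962) = 1.99475 m/s = 4.462 mph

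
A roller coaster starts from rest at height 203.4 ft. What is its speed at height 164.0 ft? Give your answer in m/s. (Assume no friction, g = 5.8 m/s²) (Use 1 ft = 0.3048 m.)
Convert to SI: h₁−h₂ = 12.0091 m
mgh₁ = mgh₂ + ½mv² ⇒ v = √(2g(h₁−h₂)) = √(2·5.8·12.0091) = 11.8 m/s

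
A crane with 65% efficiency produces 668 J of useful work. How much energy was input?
W_in = W_out/η = 668/0.65 = 1028 J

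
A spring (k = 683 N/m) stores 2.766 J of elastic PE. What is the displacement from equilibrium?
x = √(2·PE/k) = √(2·2.766/683) = 0.09 m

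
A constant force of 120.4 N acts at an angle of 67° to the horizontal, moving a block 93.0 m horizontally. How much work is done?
W = F·d·cosθ = (120.4)(93.0)cos(67°) = 4375 J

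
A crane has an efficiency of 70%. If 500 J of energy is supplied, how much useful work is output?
W_out = η·W_in = 0.7·500 = 350.0 J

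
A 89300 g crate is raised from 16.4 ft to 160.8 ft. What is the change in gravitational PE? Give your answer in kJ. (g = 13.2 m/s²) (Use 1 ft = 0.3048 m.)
Convert to SI: m = 89.3 kg, Δh = 44.0131 m
ΔPE = mgΔh = (89.3)(13.2)(44.0131) = 51880.9 J = 51.88 kJ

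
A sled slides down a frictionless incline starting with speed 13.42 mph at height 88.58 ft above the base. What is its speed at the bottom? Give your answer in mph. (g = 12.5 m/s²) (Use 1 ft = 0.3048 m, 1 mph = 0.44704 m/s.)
Convert to SI: v₀ = 5.99928 m/s, h = 26.9992 m
½mv₀² + mgh = ½mv² ⇒ v = √(v₀² + 2gh) = √(5.99928² + 2·12.5·26.9992) = 26.664 m/s = 59.65 mph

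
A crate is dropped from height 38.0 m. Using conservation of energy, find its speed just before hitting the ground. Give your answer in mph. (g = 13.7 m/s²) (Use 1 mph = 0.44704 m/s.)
mgh = ½mv² ⇒ v = √(2gh) = √(2·13.7·38.0) = 32.2676 m/s = 72.18 mph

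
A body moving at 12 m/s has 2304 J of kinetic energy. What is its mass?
m = 2·KE/v² = 2·2304/(12)² = 32.0 kg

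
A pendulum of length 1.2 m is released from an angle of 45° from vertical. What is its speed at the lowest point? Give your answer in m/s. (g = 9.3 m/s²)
h = L(1 − cosθ) = 1.2(1 − cos45°) = 0.351472 m
v = √(2gh) = √(2·9.3·0.351472) = 2.557 m/s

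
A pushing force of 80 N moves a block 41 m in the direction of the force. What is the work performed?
W = F·d = (80)(41) = 3280 J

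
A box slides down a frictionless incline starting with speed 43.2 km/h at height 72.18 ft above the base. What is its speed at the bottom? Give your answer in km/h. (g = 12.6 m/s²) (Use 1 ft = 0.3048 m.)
Convert to SI: v₀ = 12.0 m/s, h = 22.0005 m
½mv₀² + mgh = ½mv² ⇒ v = √(v₀² + 2gh) = √(12.0² + 2·12.6·22.0005) = 26.4275 m/s = 95.14 km/h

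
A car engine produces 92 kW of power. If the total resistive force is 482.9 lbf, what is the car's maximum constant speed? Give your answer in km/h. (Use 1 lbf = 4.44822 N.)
Convert to SI: F = 2148.05 N
P = Fv ⇒ v = P/F = 92000 W/2148.05 N = 42.8296 m/s = 154.2 km/h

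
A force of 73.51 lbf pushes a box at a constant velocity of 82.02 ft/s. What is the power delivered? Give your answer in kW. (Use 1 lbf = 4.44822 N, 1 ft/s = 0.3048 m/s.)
Convert to SI: F = 326.989 N, v = 24.9997 m/s
P = Fv = (326.989)(24.9997) = 8174.62 W = 8.175 kW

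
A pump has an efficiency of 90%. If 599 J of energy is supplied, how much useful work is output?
W_out = η·W_in = 0.9·599 = 539.1 J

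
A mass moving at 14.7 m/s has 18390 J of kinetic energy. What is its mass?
m = 2·KE/v² = 2·18390/(14.7)² = 170.2 kg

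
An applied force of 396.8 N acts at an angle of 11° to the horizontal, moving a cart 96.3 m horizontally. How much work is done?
W = F·d·cosθ = (396.8)(96.3)cos(11°) = 37510 J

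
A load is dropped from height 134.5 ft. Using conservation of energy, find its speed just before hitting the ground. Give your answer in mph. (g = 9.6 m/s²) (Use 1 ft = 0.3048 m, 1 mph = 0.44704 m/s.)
Convert to SI: h = 40.9956 m
mgh = ½mv² ⇒ v = √(2gh) = √(2·9.6·40.9956) = 28.0556 m/s = 62.76 mph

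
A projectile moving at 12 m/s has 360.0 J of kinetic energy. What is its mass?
m = 2·KE/v² = 2·360.0/(12)² = 5.0 kg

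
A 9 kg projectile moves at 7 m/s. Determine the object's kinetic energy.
KE = ½mv² = ½(9)(7)² = 220.5 J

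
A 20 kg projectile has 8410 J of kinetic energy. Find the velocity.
v = √(2·KE/m) = √(2·8410/20) = 29.0 m/s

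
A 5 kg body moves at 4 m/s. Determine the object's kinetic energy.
KE = ½mv² = ½(5)(4)² = 40.0 J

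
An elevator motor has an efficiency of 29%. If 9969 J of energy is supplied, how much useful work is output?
W_out = η·W_in = 0.29·9969 = 2891.01 J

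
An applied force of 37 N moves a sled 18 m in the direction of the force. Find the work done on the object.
W = F·d = (37)(18) = 666.0 J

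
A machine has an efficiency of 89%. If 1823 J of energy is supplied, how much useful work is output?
W_out = η·W_in = 0.89·1823 = 1622.47 J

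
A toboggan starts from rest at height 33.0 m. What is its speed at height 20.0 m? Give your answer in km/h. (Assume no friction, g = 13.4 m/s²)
mgh₁ = mgh₂ + ½mv² ⇒ v = √(2g(h₁−h₂)) = √(2·13.4·13.0) = 18.6655 m/s = 67.2 km/h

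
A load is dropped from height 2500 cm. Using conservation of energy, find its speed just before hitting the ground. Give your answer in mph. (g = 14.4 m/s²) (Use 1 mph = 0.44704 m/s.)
Convert to SI: h = 25.0 m
mgh = ½mv² ⇒ v = √(2gh) = √(2·14.4·25.0) = 26.8328 m/s = 60.02 mph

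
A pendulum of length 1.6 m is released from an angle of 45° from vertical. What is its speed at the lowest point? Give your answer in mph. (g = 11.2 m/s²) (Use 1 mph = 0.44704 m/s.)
h = L(1 − cosθ) = 1.6(1 − cos45°) = 0.468629 m
v = √(2gh) = √(2·11.2·0.468629) = 3.23995 m/s = 7.248 mph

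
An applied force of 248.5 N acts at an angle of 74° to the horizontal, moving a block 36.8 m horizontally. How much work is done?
W = F·d·cosθ = (248.5)(36.8)cos(74°) = 2521 J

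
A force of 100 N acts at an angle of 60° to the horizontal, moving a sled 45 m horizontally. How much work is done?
W = F·d·cosθ = (100)(45)cos(60°) = 2250 J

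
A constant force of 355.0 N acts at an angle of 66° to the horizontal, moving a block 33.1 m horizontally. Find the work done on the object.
W = F·d·cosθ = (355.0)(33.1)cos(66°) = 4779 J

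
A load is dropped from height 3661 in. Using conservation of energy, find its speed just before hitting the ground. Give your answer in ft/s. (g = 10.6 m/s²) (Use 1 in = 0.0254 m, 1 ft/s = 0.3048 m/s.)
Convert to SI: h = 92.9894 m
mgh = ½mv² ⇒ v = √(2gh) = √(2·10.6·92.9894) = 44.4002 m/s = 145.7 ft/s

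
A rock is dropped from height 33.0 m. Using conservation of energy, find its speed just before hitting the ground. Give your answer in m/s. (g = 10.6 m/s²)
mgh = ½mv² ⇒ v = √(2gh) = √(2·10.6·33.0) = 26.45 m/s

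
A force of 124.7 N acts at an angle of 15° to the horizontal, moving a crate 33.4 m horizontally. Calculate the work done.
W = F·d·cosθ = (124.7)(33.4)cos(15°) = 4023 J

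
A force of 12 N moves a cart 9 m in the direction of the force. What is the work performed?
W = F·d = (12)(9) = 108.0 J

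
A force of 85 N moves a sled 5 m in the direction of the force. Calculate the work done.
W = F·d = (85)(5) = 425.0 J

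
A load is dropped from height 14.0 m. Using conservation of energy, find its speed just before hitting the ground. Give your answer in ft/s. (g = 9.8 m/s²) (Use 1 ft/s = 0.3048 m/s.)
mgh = ½mv² ⇒ v = √(2gh) = √(2·9.8·14.0) = 16.565 m/s = 54.35 ft/s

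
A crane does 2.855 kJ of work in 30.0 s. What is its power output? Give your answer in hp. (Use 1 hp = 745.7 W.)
Convert to SI: W = 2855.0 J, t = 30.0 s
P = W/t = 2855.0/30.0 = 95.1667 W = 0.1276 hp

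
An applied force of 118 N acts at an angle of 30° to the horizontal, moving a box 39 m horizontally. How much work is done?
W = F·d·cosθ = (118)(39)cos(30°) = 3985 J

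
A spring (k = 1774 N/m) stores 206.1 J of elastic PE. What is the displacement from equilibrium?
x = √(2·PE/k) = √(2·206.1/1774) = 0.482 m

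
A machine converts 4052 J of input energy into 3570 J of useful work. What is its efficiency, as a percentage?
η = W_out/W_in = 3570/4052 = 88.1%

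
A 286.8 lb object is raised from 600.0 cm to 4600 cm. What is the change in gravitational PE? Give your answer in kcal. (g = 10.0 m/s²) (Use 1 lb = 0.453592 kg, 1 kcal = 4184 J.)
Convert to SI: m = 130.09 kg, Δh = 40.0 m
ΔPE = mgΔh = (130.09)(10.0)(40.0) = 52036.1 J = 12.44 kcal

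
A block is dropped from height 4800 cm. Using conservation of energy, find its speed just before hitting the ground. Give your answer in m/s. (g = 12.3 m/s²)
Convert to SI: h = 48.0 m
mgh = ½mv² ⇒ v = √(2gh) = √(2·12.3·48.0) = 34.36 m/s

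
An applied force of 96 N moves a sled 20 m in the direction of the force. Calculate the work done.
W = F·d = (96)(20) = 1920 J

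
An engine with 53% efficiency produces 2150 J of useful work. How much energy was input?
W_in = W_out/η = 2150/0.53 = 4057 J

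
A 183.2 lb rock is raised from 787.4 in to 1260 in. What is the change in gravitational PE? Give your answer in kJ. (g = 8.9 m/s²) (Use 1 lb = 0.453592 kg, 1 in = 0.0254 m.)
Convert to SI: m = 83.0981 kg, Δh = 12.004 m
ΔPE = mgΔh = (83.0981)(8.9)(12.004) = 8877.86 J = 8.878 kJ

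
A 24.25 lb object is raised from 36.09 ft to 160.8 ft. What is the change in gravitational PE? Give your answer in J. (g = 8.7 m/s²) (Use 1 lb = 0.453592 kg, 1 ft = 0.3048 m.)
Convert to SI: m = 10.9996 kg, Δh = 38.0116 m
ΔPE = mgΔh = (10.9996)(8.7)(38.0116) = 3638 J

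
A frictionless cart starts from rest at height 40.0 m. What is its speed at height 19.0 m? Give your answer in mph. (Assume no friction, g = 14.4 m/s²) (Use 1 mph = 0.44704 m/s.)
mgh₁ = mgh₂ + ½mv² ⇒ v = √(2g(h₁−h₂)) = √(2·14.4·21.0) = 24.5927 m/s = 55.01 mph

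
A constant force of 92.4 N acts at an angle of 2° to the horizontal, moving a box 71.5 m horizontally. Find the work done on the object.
W = F·d·cosθ = (92.4)(71.5)cos(2°) = 6603 J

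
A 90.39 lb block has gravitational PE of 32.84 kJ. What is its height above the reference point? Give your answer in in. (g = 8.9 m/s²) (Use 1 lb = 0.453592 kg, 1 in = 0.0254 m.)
Convert to SI: m = 41.0002 kg, PE = 32840.0 J
h = PE/(mg) = 32840.0/(41.0002·8.9) = 89.9969 m = 3543 in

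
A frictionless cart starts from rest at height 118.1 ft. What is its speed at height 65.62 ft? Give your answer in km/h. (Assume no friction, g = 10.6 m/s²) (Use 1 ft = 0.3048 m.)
Convert to SI: h₁−h₂ = 15.9959 m
mgh₁ = mgh₂ + ½mv² ⇒ v = √(2g(h₁−h₂)) = √(2·10.6·15.9959) = 18.415 m/s = 66.29 km/h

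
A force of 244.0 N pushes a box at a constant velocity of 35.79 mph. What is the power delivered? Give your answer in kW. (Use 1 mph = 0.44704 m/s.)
Convert to SI: F = 244.0 N, v = 15.9996 m/s
P = Fv = (244.0)(15.9996) = 3903.89 W = 3.904 kW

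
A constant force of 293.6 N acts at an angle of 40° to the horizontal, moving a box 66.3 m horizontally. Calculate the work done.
W = F·d·cosθ = (293.6)(66.3)cos(40°) = 14910 J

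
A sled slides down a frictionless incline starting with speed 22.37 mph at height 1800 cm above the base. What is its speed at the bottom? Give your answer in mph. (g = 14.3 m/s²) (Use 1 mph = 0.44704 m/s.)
Convert to SI: v₀ = 10.0003 m/s, h = 18.0 m
½mv₀² + mgh = ½mv² ⇒ v = √(v₀² + 2gh) = √(10.0003² + 2·14.3·18.0) = 24.7953 m/s = 55.47 mph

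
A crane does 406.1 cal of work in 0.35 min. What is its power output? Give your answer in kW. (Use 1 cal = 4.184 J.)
Convert to SI: W = 1699.12 J, t = 21.0 s
P = W/t = 1699.12/21.0 = 80.9106 W = 0.08091 kW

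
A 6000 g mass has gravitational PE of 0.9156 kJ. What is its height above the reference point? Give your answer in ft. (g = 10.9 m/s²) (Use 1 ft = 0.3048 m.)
Convert to SI: m = 6.0 kg, PE = 915.6 J
h = PE/(mg) = 915.6/(6.0·10.9) = 14.0 m = 45.93 ft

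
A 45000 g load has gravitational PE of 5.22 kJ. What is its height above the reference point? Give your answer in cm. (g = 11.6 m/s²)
Convert to SI: m = 45.0 kg, PE = 5220.0 J
h = PE/(mg) = 5220.0/(45.0·11.6) = 10.0 m = 1000 cm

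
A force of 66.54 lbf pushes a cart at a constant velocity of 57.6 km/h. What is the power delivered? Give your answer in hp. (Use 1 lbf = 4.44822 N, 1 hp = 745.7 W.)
Convert to SI: F = 295.985 N, v = 16.0 m/s
P = Fv = (295.985)(16.0) = 4735.75 W = 6.351 hp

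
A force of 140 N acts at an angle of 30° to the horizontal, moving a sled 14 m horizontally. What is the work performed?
W = F·d·cosθ = (140)(14)cos(30°) = 1697 J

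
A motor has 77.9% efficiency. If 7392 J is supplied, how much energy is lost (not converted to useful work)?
W_lost = W_in(1 − η) = 7392·(1 − 0.779) = 1634 J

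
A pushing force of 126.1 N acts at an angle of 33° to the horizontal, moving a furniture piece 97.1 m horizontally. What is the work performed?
W = F·d·cosθ = (126.1)(97.1)cos(33°) = 10270 J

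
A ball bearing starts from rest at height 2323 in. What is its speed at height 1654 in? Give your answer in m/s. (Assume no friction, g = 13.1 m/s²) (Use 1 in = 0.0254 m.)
Convert to SI: h₁−h₂ = 16.9926 m
mgh₁ = mgh₂ + ½mv² ⇒ v = √(2g(h₁−h₂)) = √(2·13.1·16.9926) = 21.1 m/s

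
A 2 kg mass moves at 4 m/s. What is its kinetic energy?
KE = ½mv² = ½(2)(4)² = 16.0 J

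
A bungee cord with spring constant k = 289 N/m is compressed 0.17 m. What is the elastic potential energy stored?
PE = ½kx² = ½(289)(0.17)² = 4.176 J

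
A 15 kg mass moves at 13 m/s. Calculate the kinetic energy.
KE = ½mv² = ½(15)(13)² = 1267.5 J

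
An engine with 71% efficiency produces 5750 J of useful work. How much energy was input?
W_in = W_out/η = 5750/0.71 = 8099 J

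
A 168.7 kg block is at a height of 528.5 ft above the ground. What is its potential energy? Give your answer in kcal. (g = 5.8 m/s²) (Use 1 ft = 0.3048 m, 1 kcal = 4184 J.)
Convert to SI: m = 168.7 kg, h = 161.087 m
PE = mgh = (168.7)(5.8)(161.087) = 157617 J = 37.67 kcal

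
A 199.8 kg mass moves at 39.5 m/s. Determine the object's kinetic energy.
KE = ½mv² = ½(199.8)(39.5)² = 155900 J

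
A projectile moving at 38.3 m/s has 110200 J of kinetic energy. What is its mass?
m = 2·KE/v² = 2·110200/(38.3)² = 150.2 kg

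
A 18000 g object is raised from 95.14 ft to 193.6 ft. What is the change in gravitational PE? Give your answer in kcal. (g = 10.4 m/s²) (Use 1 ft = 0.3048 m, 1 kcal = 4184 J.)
Convert to SI: m = 18.0 kg, Δh = 30.0106 m
ΔPE = mgΔh = (18.0)(10.4)(30.0106) = 5617.99 J = 1.343 kcal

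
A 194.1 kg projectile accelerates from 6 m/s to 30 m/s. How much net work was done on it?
W = ΔKE = ½m(v₂² − v₁²) = ½(194.1)(30² − 6²) = 83851.2 J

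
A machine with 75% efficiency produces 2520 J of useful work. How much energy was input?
W_in = W_out/η = 2520/0.75 = 3360 J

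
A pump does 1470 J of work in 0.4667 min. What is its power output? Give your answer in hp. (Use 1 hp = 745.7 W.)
Convert to SI: W = 1470.0 J, t = 28.002 s
P = W/t = 1470.0/28.002 = 52.4963 W = 0.0704 hp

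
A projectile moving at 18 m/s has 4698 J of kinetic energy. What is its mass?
m = 2·KE/v² = 2·4698/(18)² = 29.0 kg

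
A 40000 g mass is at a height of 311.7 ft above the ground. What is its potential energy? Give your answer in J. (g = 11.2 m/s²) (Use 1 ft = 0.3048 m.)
Convert to SI: m = 40.0 kg, h = 95.0062 m
PE = mgh = (40.0)(11.2)(95.0062) = 42560 J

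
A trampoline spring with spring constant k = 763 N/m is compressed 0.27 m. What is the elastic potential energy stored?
PE = ½kx² = ½(763)(0.27)² = 27.81 J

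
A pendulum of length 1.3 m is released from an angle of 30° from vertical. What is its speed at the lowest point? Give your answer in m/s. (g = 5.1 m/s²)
h = L(1 − cosθ) = 1.3(1 − cos30°) = 0.174167 m
v = √(2gh) = √(2·5.1·0.174167) = 1.333 m/s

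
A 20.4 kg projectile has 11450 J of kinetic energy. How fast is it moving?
v = √(2·KE/m) = √(2·11450/20.4) = 33.5 m/s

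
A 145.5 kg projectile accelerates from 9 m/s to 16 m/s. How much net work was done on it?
W = ΔKE = ½m(v₂² − v₁²) = ½(145.5)(16² − 9²) = 12731.25 J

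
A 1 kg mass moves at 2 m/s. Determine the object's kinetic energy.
KE = ½mv² = ½(1)(2)² = 2.0 J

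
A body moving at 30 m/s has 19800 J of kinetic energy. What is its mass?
m = 2·KE/v² = 2·19800/(30)² = 44.0 kg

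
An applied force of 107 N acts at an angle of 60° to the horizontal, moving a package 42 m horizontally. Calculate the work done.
W = F·d·cosθ = (107)(42)cos(60°) = 2247 J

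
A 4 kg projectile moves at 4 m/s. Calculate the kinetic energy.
KE = ½mv² = ½(4)(4)² = 32.0 J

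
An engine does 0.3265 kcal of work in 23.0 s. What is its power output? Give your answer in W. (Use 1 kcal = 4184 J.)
Convert to SI: W = 1366.08 J, t = 23.0 s
P = W/t = 1366.08/23.0 = 59.39 W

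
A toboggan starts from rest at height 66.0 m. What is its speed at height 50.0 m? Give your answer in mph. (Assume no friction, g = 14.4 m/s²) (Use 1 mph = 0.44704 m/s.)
mgh₁ = mgh₂ + ½mv² ⇒ v = √(2g(h₁−h₂)) = √(2·14.4·16.0) = 21.4663 m/s = 48.02 mph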